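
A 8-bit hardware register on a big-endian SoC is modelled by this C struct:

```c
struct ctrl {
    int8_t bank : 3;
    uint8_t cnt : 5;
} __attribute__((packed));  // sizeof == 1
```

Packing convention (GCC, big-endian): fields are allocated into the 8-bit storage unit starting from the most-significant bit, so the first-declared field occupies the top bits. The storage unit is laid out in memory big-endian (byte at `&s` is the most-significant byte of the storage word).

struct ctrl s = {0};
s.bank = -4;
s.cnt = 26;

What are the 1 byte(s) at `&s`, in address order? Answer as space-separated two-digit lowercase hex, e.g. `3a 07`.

9a

bank:3 = -4 → 0x4 << 5 → word 0x80
cnt:5 = 26 → 0x1a << 0 → word 0x9a
word = 0x9a → big-endian bytes:
  [0]=0x9a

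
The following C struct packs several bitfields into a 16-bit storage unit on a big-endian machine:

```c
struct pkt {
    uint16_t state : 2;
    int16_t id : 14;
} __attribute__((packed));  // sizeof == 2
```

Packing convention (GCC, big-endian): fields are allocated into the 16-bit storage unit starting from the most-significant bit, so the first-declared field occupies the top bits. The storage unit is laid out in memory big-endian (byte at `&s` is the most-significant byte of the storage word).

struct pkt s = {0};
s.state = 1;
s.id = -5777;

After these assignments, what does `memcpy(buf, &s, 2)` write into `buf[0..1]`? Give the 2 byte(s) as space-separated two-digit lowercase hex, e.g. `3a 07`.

69 6f

state:2 = 1 → 0x1 << 14 → word 0x4000
id:14 = -5777 → 0x296f << 0 → word 0x696f
word = 0x696f → big-endian bytes:
  [0]=0x69  [1]=0x6f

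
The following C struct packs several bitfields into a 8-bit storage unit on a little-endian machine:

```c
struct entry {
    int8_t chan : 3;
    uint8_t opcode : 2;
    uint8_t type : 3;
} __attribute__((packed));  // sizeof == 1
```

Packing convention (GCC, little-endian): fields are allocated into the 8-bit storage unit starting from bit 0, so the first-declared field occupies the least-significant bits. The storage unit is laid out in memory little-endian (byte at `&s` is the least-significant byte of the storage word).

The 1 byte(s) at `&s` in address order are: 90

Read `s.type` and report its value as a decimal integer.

4

[0]=0x90 (little-endian) → word 0x90
chan:3 @ bit 0 → (0x90>>0)&0x7 = 0x0
opcode:2 @ bit 3 → (0x90>>3)&0x3 = 0x2
type:3 @ bit 5 → (0x90>>5)&0x7 = 0x4  ←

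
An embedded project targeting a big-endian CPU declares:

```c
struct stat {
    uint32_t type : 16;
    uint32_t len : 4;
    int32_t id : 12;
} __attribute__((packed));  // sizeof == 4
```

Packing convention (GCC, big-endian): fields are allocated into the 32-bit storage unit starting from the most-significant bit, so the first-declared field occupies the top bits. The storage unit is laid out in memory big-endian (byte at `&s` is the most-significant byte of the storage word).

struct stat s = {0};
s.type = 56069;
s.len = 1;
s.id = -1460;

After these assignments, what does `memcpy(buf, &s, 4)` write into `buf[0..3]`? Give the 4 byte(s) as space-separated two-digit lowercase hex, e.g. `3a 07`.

db 05 1a 4c

type:16 = 56069 → 0xdb05 << 16 → word 0xdb050000
len:4 = 1 → 0x1 << 12 → word 0xdb051000
id:12 = -1460 → 0xa4c << 0 → word 0xdb051a4c
word = 0xdb051a4c → big-endian bytes:
  [0]=0xdb  [1]=0x05  [2]=0x1a  [3]=0x4c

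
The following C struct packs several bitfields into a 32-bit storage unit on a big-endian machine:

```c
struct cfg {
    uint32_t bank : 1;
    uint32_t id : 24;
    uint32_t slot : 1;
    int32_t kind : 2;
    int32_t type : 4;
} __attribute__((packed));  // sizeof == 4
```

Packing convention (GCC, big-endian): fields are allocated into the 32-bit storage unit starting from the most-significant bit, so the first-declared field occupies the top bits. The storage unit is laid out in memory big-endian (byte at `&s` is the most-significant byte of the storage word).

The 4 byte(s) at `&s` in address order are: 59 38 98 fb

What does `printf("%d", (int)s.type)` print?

-5

[0]=0x59 [1]=0x38 [2]=0x98 [3]=0xfb (big-endian) → word 0x593898fb
bank [31+:1] = (word>>31) & 0x1 = 0
id [7+:24] = (word>>7) & 0xffffff = 11694385
slot [6+:1] = (word>>6) & 0x1 = 1
kind [4+:2] = (word>>4) & 0x3 = 3
type [0+:4] = (word>>0) & 0xf = 11  ←
type signed 4b, MSB=1: 11 - 16 = -5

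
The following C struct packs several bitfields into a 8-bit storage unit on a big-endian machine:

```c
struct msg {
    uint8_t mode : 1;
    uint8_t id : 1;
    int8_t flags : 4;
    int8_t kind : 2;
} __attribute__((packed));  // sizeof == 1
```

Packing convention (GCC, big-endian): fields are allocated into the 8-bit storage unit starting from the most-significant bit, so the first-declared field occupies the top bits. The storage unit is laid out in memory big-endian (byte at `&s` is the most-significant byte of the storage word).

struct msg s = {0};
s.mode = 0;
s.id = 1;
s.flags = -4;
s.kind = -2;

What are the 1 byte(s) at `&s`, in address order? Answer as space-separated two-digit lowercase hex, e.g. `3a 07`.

mode:1 = 0 → 0x0 << 7 → word 0x00
id:1 = 1 → 0x1 << 6 → word 0x40
flags:4 = -4 → 0xc << 2 → word 0x70
kind:2 = -2 → 0x2 << 0 → word 0x72
word = 0x72 → big-endian bytes:
  [0]=0x72

72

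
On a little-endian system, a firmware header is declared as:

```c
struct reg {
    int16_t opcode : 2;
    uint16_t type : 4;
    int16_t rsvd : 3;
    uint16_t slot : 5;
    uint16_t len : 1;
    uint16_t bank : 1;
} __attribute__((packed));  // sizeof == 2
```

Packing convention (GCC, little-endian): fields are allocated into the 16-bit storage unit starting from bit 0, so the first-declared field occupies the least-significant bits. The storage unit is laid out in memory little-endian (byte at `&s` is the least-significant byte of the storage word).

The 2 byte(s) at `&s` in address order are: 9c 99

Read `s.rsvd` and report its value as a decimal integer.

-2

[0]=0x9c [1]=0x99 (little-endian) → word 0x999c
opcode:2 @ bit 0 → (0x999c>>0)&0x3 = 0x0
type:4 @ bit 2 → (0x999c>>2)&0xf = 0x7
rsvd:3 @ bit 6 → (0x999c>>6)&0x7 = 0x6  ←
slot:5 @ bit 9 → (0x999c>>9)&0x1f = 0xc
len:1 @ bit 14 → (0x999c>>14)&0x1 = 0x0
bank:1 @ bit 15 → (0x999c>>15)&0x1 = 0x1
rsvd signed 3b, MSB=1: 6 - 8 = -2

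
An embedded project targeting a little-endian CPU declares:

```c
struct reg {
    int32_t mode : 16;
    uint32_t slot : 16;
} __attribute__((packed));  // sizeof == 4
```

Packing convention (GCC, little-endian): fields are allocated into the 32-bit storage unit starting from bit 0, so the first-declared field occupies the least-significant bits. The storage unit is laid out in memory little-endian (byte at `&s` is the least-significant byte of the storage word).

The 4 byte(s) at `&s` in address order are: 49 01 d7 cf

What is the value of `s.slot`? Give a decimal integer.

[0]=0x49 [1]=0x01 [2]=0xd7 [3]=0xcf (little-endian) → word 0xcfd70149
mode [0+:16] = (word>>0) & 0xffff = 329
slot [16+:16] = (word>>16) & 0xffff = 53207  ←

53207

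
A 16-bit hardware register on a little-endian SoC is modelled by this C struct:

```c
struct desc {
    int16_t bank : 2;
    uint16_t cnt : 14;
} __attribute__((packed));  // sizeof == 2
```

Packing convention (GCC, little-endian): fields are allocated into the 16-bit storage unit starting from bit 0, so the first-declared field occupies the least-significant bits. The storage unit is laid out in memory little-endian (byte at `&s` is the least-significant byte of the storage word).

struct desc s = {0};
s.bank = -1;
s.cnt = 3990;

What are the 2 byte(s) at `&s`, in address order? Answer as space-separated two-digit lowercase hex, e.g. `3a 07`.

5b 3e

bank (2b) val=-1 bits=0x3 at bit 0: 0x0003
cnt (14b) val=3990 bits=0xf96 at bit 2: 0x3e5b
word = 0x3e5b → little-endian bytes:
  [0]=0x5b  [1]=0x3e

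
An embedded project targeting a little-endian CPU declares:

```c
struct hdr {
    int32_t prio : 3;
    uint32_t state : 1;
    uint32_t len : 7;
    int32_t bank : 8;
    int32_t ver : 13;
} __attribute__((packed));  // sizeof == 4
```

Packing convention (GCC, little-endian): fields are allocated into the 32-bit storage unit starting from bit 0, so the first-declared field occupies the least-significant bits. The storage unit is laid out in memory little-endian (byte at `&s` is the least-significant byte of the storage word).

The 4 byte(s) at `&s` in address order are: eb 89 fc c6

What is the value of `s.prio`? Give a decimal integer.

3

[0]=0xeb [1]=0x89 [2]=0xfc [3]=0xc6 (little-endian) → word 0xc6fc89eb
prio [0+:3] = (word>>0) & 0x7 = 3  ←
state [3+:1] = (word>>3) & 0x1 = 1
len [4+:7] = (word>>4) & 0x7f = 30
bank [11+:8] = (word>>11) & 0xff = 145
ver [19+:13] = (word>>19) & 0x1fff = 6367
prio signed 3b, MSB=0: value = 3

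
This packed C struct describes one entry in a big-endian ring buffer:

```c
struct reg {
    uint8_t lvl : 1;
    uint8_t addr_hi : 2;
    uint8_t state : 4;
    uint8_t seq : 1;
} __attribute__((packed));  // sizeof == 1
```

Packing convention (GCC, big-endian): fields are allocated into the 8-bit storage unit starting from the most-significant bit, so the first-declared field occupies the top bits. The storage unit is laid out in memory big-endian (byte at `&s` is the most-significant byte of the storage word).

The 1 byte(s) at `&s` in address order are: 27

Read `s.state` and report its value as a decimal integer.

[0]=0x27 (big-endian) → word 0x27
lvl:1 @ bit 7 → (0x27>>7)&0x1 = 0x0
addr_hi:2 @ bit 5 → (0x27>>5)&0x3 = 0x1
state:4 @ bit 1 → (0x27>>1)&0xf = 0x3  ←
seq:1 @ bit 0 → (0x27>>0)&0x1 = 0x1

3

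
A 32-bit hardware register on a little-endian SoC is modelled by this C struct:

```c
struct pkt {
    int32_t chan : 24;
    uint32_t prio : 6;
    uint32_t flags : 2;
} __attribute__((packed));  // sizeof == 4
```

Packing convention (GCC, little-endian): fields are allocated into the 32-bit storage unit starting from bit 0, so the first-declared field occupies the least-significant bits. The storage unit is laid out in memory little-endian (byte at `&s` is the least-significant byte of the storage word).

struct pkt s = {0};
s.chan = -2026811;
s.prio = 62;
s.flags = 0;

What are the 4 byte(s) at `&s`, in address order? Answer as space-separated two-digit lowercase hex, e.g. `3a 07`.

chan (24b) val=-2026811 bits=0xe112c5 at bit 0: 0x00e112c5
prio (6b) val=62 bits=0x3e at bit 24: 0x3ee112c5
flags (2b) val=0 bits=0x0 at bit 30: 0x3ee112c5
word = 0x3ee112c5 → little-endian bytes:
  [0]=0xc5  [1]=0x12  [2]=0xe1  [3]=0x3e

c5 12 e1 3e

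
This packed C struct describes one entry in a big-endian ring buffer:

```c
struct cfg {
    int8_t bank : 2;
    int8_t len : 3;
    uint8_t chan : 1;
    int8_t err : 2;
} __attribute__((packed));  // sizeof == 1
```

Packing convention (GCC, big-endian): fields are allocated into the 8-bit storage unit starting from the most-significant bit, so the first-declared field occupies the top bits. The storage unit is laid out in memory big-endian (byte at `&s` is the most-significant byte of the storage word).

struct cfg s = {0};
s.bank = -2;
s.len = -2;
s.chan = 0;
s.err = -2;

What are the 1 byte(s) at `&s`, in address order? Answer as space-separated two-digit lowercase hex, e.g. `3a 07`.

bank (2b) val=-2 bits=0x2 at bit 6: 0x80
len (3b) val=-2 bits=0x6 at bit 3: 0xb0
chan (1b) val=0 bits=0x0 at bit 2: 0xb0
err (2b) val=-2 bits=0x2 at bit 0: 0xb2
word = 0xb2 → big-endian bytes:
  [0]=0xb2

b2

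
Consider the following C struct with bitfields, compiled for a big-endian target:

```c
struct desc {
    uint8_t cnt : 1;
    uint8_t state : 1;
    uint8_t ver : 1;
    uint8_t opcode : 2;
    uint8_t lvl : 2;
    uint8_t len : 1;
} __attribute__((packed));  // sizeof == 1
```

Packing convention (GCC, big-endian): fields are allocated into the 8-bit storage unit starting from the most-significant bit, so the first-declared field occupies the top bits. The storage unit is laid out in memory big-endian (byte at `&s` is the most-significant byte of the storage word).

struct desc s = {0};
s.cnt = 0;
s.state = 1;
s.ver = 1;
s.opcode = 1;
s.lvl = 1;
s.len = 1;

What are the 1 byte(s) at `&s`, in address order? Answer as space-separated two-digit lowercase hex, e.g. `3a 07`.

[7+:1] cnt=0 & 0x1 = 0x0; word=0x00
[6+:1] state=1 & 0x1 = 0x1; word=0x40
[5+:1] ver=1 & 0x1 = 0x1; word=0x60
[3+:2] opcode=1 & 0x3 = 0x1; word=0x68
[1+:2] lvl=1 & 0x3 = 0x1; word=0x6a
[0+:1] len=1 & 0x1 = 0x1; word=0x6b
word = 0x6b → big-endian bytes:
  [0]=0x6b

6b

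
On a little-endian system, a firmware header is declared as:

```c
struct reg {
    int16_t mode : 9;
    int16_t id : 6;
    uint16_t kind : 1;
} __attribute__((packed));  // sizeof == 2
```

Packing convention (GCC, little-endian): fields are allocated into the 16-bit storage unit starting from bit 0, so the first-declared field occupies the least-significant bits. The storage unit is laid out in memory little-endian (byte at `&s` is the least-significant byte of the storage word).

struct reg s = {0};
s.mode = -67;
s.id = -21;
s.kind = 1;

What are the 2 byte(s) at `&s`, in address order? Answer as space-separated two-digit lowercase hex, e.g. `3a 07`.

bd d7

mode:9 = -67 → 0x1bd << 0 → word 0x01bd
id:6 = -21 → 0x2b << 9 → word 0x57bd
kind:1 = 1 → 0x1 << 15 → word 0xd7bd
word = 0xd7bd → little-endian bytes:
  [0]=0xbd  [1]=0xd7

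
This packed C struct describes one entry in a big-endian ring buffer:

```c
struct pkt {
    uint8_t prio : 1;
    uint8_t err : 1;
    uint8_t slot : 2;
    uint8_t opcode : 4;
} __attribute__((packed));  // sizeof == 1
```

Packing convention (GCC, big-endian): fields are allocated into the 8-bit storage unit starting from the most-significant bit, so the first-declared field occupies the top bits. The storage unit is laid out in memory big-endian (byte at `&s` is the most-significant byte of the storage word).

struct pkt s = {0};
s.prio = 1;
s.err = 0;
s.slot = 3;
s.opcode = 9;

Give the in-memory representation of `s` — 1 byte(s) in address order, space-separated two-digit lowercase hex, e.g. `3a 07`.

b9

prio (1b) val=1 bits=0x1 at bit 7: 0x80
err (1b) val=0 bits=0x0 at bit 6: 0x80
slot (2b) val=3 bits=0x3 at bit 4: 0xb0
opcode (4b) val=9 bits=0x9 at bit 0: 0xb9
word = 0xb9 → big-endian bytes:
  [0]=0xb9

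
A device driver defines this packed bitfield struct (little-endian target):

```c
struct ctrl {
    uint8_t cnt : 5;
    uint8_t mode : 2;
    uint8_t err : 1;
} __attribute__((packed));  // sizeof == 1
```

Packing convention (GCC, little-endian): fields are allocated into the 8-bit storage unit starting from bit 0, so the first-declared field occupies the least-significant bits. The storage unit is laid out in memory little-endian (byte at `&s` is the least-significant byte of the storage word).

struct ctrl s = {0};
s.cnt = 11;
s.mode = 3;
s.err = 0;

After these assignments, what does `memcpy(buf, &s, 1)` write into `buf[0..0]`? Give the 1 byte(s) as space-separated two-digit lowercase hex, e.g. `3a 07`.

cnt:5 = 11 → 0xb << 0 → word 0x0b
mode:2 = 3 → 0x3 << 5 → word 0x6b
err:1 = 0 → 0x0 << 7 → word 0x6b
word = 0x6b → little-endian bytes:
  [0]=0x6b

6b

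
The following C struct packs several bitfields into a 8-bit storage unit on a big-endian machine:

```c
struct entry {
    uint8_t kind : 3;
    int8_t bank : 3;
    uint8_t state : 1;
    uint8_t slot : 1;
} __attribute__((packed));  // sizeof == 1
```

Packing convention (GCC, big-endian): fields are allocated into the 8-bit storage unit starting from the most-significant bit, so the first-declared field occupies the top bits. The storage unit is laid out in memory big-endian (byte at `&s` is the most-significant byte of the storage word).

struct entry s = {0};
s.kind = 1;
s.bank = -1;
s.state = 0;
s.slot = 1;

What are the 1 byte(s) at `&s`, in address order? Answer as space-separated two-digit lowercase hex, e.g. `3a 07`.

kind (3b) val=1 bits=0x1 at bit 5: 0x20
bank (3b) val=-1 bits=0x7 at bit 2: 0x3c
state (1b) val=0 bits=0x0 at bit 1: 0x3c
slot (1b) val=1 bits=0x1 at bit 0: 0x3d
word = 0x3d → big-endian bytes:
  [0]=0x3d

3d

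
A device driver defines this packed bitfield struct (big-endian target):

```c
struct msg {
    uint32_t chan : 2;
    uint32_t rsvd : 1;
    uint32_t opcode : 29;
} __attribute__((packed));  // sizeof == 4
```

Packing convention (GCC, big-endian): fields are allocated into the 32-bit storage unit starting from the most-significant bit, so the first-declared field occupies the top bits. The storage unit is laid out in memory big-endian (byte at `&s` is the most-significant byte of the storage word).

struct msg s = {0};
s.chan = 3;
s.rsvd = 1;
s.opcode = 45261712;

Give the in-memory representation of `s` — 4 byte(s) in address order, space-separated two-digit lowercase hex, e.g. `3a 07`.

[30+:2] chan=3 & 0x3 = 0x3; word=0xc0000000
[29+:1] rsvd=1 & 0x1 = 0x1; word=0xe0000000
[0+:29] opcode=45261712 & 0x1fffffff = 0x2b2a390; word=0xe2b2a390
word = 0xe2b2a390 → big-endian bytes:
  [0]=0xe2  [1]=0xb2  [2]=0xa3  [3]=0x90

e2 b2 a3 90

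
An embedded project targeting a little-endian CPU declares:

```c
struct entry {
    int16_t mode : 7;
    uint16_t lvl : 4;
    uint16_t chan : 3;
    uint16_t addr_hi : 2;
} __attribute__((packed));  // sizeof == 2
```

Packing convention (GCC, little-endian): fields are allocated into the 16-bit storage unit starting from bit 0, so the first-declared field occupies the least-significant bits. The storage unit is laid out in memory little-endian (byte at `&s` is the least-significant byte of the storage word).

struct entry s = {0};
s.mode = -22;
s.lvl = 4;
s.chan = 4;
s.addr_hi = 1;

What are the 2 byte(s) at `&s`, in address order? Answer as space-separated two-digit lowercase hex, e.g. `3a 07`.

6a 62

[0+:7] mode=-22 & 0x7f = 0x6a; word=0x006a
[7+:4] lvl=4 & 0xf = 0x4; word=0x026a
[11+:3] chan=4 & 0x7 = 0x4; word=0x226a
[14+:2] addr_hi=1 & 0x3 = 0x1; word=0x626a
word = 0x626a → little-endian bytes:
  [0]=0x6a  [1]=0x62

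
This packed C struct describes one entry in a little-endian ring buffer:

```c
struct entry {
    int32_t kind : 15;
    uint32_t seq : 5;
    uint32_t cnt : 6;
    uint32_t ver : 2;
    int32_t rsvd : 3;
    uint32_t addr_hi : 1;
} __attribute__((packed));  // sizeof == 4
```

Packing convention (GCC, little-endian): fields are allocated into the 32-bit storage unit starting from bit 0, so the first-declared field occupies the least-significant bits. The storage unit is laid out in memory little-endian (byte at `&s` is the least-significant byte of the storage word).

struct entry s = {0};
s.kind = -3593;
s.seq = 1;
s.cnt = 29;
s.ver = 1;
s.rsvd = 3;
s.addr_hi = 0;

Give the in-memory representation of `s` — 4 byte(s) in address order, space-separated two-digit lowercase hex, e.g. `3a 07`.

f7 f1 d0 35

[0+:15] kind=-3593 & 0x7fff = 0x71f7; word=0x000071f7
[15+:5] seq=1 & 0x1f = 0x1; word=0x0000f1f7
[20+:6] cnt=29 & 0x3f = 0x1d; word=0x01d0f1f7
[26+:2] ver=1 & 0x3 = 0x1; word=0x05d0f1f7
[28+:3] rsvd=3 & 0x7 = 0x3; word=0x35d0f1f7
[31+:1] addr_hi=0 & 0x1 = 0x0; word=0x35d0f1f7
word = 0x35d0f1f7 → little-endian bytes:
  [0]=0xf7  [1]=0xf1  [2]=0xd0  [3]=0x35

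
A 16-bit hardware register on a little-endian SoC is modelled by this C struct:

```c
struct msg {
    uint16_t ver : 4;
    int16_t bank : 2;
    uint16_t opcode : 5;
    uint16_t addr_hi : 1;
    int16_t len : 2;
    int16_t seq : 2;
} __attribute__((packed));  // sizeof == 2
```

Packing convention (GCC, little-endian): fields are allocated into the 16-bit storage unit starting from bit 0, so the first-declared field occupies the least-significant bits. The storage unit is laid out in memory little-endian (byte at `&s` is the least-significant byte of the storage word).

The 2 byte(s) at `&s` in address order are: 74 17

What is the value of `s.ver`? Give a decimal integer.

[0]=0x74 [1]=0x17 (little-endian) → word 0x1774
ver:4 @ bit 0 → (0x1774>>0)&0xf = 0x4  ←
bank:2 @ bit 4 → (0x1774>>4)&0x3 = 0x3
opcode:5 @ bit 6 → (0x1774>>6)&0x1f = 0x1d
addr_hi:1 @ bit 11 → (0x1774>>11)&0x1 = 0x0
len:2 @ bit 12 → (0x1774>>12)&0x3 = 0x1
seq:2 @ bit 14 → (0x1774>>14)&0x3 = 0x0

4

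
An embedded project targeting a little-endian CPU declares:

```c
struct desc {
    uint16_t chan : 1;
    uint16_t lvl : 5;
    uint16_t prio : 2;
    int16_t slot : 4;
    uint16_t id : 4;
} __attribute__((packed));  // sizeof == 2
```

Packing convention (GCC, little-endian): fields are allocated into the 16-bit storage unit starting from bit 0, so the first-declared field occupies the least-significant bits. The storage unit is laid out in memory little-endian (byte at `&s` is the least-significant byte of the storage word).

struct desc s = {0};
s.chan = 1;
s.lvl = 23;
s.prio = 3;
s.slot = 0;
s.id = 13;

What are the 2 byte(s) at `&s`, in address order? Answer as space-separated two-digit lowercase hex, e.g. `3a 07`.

ef d0

chan (1b) val=1 bits=0x1 at bit 0: 0x0001
lvl (5b) val=23 bits=0x17 at bit 1: 0x002f
prio (2b) val=3 bits=0x3 at bit 6: 0x00ef
slot (4b) val=0 bits=0x0 at bit 8: 0x00ef
id (4b) val=13 bits=0xd at bit 12: 0xd0ef
word = 0xd0ef → little-endian bytes:
  [0]=0xef  [1]=0xd0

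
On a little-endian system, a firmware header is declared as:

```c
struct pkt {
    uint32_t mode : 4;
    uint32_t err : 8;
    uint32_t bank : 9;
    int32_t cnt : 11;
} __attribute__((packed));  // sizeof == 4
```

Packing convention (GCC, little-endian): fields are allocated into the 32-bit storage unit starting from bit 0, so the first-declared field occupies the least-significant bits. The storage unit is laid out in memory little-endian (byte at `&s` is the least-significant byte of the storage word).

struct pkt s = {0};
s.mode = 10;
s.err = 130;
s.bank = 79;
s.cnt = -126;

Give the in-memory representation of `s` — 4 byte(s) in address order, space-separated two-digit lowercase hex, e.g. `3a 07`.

mode:4 = 10 → 0xa << 0 → word 0x0000000a
err:8 = 130 → 0x82 << 4 → word 0x0000082a
bank:9 = 79 → 0x4f << 12 → word 0x0004f82a
cnt:11 = -126 → 0x782 << 21 → word 0xf044f82a
word = 0xf044f82a → little-endian bytes:
  [0]=0x2a  [1]=0xf8  [2]=0x44  [3]=0xf0

2a f8 44 f0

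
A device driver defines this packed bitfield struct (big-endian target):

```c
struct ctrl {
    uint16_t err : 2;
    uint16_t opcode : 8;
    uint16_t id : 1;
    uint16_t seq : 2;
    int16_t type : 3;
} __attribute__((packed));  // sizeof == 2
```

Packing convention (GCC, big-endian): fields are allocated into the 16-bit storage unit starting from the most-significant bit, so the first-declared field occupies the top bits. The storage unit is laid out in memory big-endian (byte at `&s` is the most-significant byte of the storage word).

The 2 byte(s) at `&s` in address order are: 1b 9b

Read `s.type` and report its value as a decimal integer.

[0]=0x1b [1]=0x9b (big-endian) → word 0x1b9b
err [14+:2] = (word>>14) & 0x3 = 0
opcode [6+:8] = (word>>6) & 0xff = 110
id [5+:1] = (word>>5) & 0x1 = 0
seq [3+:2] = (word>>3) & 0x3 = 3
type [0+:3] = (word>>0) & 0x7 = 3  ←
type signed 3b, MSB=0: value = 3

3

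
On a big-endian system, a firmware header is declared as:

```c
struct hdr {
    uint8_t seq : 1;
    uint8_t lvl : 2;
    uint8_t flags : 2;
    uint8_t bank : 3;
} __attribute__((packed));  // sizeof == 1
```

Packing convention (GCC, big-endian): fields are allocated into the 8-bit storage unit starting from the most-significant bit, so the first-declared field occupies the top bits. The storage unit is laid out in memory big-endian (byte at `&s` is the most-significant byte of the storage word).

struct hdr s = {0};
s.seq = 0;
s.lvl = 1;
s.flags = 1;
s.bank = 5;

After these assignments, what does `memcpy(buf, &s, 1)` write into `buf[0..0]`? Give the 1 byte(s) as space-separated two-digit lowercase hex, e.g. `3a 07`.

[7+:1] seq=0 & 0x1 = 0x0; word=0x00
[5+:2] lvl=1 & 0x3 = 0x1; word=0x20
[3+:2] flags=1 & 0x3 = 0x1; word=0x28
[0+:3] bank=5 & 0x7 = 0x5; word=0x2d
word = 0x2d → big-endian bytes:
  [0]=0x2d

2d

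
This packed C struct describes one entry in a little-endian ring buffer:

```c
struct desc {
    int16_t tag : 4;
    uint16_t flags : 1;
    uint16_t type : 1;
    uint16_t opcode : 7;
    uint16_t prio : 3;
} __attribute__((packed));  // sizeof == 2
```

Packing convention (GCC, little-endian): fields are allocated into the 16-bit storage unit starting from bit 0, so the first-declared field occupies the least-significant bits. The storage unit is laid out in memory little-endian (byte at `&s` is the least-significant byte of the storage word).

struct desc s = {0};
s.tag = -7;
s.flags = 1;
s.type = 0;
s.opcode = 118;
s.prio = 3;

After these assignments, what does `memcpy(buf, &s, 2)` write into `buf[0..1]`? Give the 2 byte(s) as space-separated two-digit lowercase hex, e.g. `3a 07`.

99 7d

[0+:4] tag=-7 & 0xf = 0x9; word=0x0009
[4+:1] flags=1 & 0x1 = 0x1; word=0x0019
[5+:1] type=0 & 0x1 = 0x0; word=0x0019
[6+:7] opcode=118 & 0x7f = 0x76; word=0x1d99
[13+:3] prio=3 & 0x7 = 0x3; word=0x7d99
word = 0x7d99 → little-endian bytes:
  [0]=0x99  [1]=0x7d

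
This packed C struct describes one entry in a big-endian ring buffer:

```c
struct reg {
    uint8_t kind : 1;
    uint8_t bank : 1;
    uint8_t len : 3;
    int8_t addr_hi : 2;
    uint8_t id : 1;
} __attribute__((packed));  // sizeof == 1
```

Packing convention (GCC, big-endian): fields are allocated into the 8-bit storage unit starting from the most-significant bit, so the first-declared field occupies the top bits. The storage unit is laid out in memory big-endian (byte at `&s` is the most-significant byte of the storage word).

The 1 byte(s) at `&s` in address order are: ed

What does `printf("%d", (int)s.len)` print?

5

[0]=0xed (big-endian) → word 0xed
kind:1 @ bit 7 → (0xed>>7)&0x1 = 0x1
bank:1 @ bit 6 → (0xed>>6)&0x1 = 0x1
len:3 @ bit 3 → (0xed>>3)&0x7 = 0x5  ←
addr_hi:2 @ bit 1 → (0xed>>1)&0x3 = 0x2
id:1 @ bit 0 → (0xed>>0)&0x1 = 0x1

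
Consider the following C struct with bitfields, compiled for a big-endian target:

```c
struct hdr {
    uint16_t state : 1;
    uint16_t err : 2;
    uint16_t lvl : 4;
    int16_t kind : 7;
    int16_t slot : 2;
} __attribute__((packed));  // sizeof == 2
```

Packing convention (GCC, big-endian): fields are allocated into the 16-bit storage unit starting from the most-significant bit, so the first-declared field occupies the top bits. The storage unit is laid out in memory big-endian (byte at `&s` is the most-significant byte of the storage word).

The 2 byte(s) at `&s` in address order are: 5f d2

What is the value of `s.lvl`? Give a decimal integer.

15

[0]=0x5f [1]=0xd2 (big-endian) → word 0x5fd2
state:1 @ bit 15 → (0x5fd2>>15)&0x1 = 0x0
err:2 @ bit 13 → (0x5fd2>>13)&0x3 = 0x2
lvl:4 @ bit 9 → (0x5fd2>>9)&0xf = 0xf  ←
kind:7 @ bit 2 → (0x5fd2>>2)&0x7f = 0x74
slot:2 @ bit 0 → (0x5fd2>>0)&0x3 = 0x2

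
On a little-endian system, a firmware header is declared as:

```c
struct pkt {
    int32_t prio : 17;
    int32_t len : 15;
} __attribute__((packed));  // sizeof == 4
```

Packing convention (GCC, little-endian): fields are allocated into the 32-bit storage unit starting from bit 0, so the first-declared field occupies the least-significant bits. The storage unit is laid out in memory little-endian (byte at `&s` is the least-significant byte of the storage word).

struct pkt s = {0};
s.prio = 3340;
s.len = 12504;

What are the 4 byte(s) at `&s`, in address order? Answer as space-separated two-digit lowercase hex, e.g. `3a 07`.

[0+:17] prio=3340 & 0x1ffff = 0xd0c; word=0x00000d0c
[17+:15] len=12504 & 0x7fff = 0x30d8; word=0x61b00d0c
word = 0x61b00d0c → little-endian bytes:
  [0]=0x0c  [1]=0x0d  [2]=0xb0  [3]=0x61

0c 0d b0 61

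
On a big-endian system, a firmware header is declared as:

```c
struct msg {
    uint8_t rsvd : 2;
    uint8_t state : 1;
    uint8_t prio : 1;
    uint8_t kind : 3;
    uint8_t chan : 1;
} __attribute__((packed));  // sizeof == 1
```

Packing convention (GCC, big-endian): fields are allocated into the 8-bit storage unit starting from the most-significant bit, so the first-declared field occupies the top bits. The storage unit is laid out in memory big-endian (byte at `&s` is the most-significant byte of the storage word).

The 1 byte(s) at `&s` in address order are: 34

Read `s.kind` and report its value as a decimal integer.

2

[0]=0x34 (big-endian) → word 0x34
rsvd:2 @ bit 6 → (0x34>>6)&0x3 = 0x0
state:1 @ bit 5 → (0x34>>5)&0x1 = 0x1
prio:1 @ bit 4 → (0x34>>4)&0x1 = 0x1
kind:3 @ bit 1 → (0x34>>1)&0x7 = 0x2  ←
chan:1 @ bit 0 → (0x34>>0)&0x1 = 0x0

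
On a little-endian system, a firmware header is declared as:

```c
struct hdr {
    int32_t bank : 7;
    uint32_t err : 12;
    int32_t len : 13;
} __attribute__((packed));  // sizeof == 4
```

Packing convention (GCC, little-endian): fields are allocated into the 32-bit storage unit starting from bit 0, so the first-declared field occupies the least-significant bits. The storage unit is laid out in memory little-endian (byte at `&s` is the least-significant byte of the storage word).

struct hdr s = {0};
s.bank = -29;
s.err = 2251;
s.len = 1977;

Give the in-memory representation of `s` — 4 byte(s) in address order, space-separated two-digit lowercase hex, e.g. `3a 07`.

e3 65 cc 3d

bank:7 = -29 → 0x63 << 0 → word 0x00000063
err:12 = 2251 → 0x8cb << 7 → word 0x000465e3
len:13 = 1977 → 0x7b9 << 19 → word 0x3dcc65e3
word = 0x3dcc65e3 → little-endian bytes:
  [0]=0xe3  [1]=0x65  [2]=0xcc  [3]=0x3d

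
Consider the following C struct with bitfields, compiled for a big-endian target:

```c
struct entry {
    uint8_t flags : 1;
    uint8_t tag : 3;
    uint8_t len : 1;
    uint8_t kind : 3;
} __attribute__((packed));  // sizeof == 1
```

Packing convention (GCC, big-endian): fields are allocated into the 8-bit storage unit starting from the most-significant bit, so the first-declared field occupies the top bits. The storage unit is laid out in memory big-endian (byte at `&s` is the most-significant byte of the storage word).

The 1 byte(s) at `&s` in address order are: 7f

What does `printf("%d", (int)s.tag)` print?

[0]=0x7f (big-endian) → word 0x7f
flags:1 @ bit 7 → (0x7f>>7)&0x1 = 0x0
tag:3 @ bit 4 → (0x7f>>4)&0x7 = 0x7  ←
len:1 @ bit 3 → (0x7f>>3)&0x1 = 0x1
kind:3 @ bit 0 → (0x7f>>0)&0x7 = 0x7

7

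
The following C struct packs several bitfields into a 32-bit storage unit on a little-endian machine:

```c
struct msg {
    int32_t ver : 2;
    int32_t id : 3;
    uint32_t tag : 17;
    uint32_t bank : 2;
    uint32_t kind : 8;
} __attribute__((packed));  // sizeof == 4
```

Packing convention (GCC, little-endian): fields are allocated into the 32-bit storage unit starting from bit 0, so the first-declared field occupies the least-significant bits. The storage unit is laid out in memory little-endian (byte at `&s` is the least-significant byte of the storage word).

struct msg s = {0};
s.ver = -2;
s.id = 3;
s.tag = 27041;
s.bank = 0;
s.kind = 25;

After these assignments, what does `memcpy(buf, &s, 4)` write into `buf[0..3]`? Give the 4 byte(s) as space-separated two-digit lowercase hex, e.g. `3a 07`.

2e 34 0d 19

ver:2 = -2 → 0x2 << 0 → word 0x00000002
id:3 = 3 → 0x3 << 2 → word 0x0000000e
tag:17 = 27041 → 0x69a1 << 5 → word 0x000d342e
bank:2 = 0 → 0x0 << 22 → word 0x000d342e
kind:8 = 25 → 0x19 << 24 → word 0x190d342e
word = 0x190d342e → little-endian bytes:
  [0]=0x2e  [1]=0x34  [2]=0x0d  [3]=0x19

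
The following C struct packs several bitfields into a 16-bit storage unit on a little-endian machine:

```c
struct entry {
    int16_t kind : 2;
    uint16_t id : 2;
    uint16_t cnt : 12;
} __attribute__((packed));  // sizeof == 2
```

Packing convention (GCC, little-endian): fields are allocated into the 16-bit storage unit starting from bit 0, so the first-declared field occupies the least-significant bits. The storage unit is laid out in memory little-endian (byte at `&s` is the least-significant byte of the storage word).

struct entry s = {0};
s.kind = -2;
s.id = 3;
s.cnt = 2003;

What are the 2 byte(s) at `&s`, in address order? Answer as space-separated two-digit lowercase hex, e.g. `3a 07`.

kind:2 = -2 → 0x2 << 0 → word 0x0002
id:2 = 3 → 0x3 << 2 → word 0x000e
cnt:12 = 2003 → 0x7d3 << 4 → word 0x7d3e
word = 0x7d3e → little-endian bytes:
  [0]=0x3e  [1]=0x7d

3e 7d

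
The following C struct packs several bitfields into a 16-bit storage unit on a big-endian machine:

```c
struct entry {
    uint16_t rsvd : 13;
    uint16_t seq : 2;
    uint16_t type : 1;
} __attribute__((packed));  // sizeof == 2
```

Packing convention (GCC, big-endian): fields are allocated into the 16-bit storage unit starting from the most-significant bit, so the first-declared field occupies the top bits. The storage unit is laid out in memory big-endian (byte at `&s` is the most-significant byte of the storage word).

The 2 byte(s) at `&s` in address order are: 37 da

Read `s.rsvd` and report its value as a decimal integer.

1787

[0]=0x37 [1]=0xda (big-endian) → word 0x37da
rsvd:13 @ bit 3 → (0x37da>>3)&0x1fff = 0x6fb  ←
seq:2 @ bit 1 → (0x37da>>1)&0x3 = 0x1
type:1 @ bit 0 → (0x37da>>0)&0x1 = 0x0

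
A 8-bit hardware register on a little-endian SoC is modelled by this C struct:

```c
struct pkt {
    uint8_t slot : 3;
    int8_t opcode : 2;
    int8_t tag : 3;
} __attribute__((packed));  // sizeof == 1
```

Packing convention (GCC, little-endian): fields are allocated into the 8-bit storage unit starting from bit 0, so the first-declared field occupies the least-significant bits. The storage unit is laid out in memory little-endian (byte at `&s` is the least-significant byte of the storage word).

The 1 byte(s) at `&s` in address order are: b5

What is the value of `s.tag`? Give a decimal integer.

-3

[0]=0xb5 (little-endian) → word 0xb5
slot:3 @ bit 0 → (0xb5>>0)&0x7 = 0x5
opcode:2 @ bit 3 → (0xb5>>3)&0x3 = 0x2
tag:3 @ bit 5 → (0xb5>>5)&0x7 = 0x5  ←
tag signed 3b, MSB=1: 5 - 8 = -3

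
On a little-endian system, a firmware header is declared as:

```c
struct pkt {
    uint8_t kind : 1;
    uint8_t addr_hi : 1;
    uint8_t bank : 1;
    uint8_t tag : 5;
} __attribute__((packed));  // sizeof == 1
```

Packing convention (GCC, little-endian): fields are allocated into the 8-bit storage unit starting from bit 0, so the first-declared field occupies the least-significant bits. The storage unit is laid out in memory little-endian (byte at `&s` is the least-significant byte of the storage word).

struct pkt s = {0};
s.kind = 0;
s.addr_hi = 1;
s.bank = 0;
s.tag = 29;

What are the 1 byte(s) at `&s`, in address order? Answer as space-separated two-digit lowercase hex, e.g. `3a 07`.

ea

kind (1b) val=0 bits=0x0 at bit 0: 0x00
addr_hi (1b) val=1 bits=0x1 at bit 1: 0x02
bank (1b) val=0 bits=0x0 at bit 2: 0x02
tag (5b) val=29 bits=0x1d at bit 3: 0xea
word = 0xea → little-endian bytes:
  [0]=0xea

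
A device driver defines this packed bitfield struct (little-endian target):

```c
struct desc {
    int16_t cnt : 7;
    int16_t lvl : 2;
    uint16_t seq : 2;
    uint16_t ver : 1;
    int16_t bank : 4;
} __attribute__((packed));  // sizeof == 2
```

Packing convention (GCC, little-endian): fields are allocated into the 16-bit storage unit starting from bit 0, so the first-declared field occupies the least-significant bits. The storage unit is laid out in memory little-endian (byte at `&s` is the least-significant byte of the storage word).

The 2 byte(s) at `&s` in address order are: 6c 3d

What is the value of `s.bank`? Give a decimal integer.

[0]=0x6c [1]=0x3d (little-endian) → word 0x3d6c
cnt:7 @ bit 0 → (0x3d6c>>0)&0x7f = 0x6c
lvl:2 @ bit 7 → (0x3d6c>>7)&0x3 = 0x2
seq:2 @ bit 9 → (0x3d6c>>9)&0x3 = 0x2
ver:1 @ bit 11 → (0x3d6c>>11)&0x1 = 0x1
bank:4 @ bit 12 → (0x3d6c>>12)&0xf = 0x3  ←
bank signed 4b, MSB=0: value = 3

3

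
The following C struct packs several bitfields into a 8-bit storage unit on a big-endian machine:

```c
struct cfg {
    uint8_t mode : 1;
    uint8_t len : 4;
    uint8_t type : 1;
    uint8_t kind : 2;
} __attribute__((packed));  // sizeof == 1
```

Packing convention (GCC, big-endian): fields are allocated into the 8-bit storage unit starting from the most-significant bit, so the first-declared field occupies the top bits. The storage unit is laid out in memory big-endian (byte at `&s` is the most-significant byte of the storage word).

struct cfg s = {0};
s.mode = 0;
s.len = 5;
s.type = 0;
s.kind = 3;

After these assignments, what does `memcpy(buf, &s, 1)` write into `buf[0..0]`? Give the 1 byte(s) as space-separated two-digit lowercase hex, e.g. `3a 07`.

[7+:1] mode=0 & 0x1 = 0x0; word=0x00
[3+:4] len=5 & 0xf = 0x5; word=0x28
[2+:1] type=0 & 0x1 = 0x0; word=0x28
[0+:2] kind=3 & 0x3 = 0x3; word=0x2b
word = 0x2b → big-endian bytes:
  [0]=0x2b

2b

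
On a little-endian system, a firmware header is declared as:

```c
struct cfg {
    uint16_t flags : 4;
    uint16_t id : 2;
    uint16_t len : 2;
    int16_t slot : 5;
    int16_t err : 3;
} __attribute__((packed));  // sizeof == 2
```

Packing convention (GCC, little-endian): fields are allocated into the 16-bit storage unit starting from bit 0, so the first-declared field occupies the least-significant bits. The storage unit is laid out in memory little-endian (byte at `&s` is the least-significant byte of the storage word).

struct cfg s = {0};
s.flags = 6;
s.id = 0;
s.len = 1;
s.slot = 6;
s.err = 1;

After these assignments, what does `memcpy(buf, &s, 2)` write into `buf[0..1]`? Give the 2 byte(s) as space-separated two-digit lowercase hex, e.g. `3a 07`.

flags:4 = 6 → 0x6 << 0 → word 0x0006
id:2 = 0 → 0x0 << 4 → word 0x0006
len:2 = 1 → 0x1 << 6 → word 0x0046
slot:5 = 6 → 0x6 << 8 → word 0x0646
err:3 = 1 → 0x1 << 13 → word 0x2646
word = 0x2646 → little-endian bytes:
  [0]=0x46  [1]=0x26

46 26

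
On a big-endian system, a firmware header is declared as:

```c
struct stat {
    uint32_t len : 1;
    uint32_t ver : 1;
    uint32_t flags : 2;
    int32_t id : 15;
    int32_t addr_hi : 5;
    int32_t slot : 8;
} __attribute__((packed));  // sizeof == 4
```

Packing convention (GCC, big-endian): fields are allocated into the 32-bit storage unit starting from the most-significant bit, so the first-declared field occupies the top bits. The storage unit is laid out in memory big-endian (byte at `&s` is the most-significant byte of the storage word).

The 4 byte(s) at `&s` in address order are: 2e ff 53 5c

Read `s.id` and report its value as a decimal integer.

[0]=0x2e [1]=0xff [2]=0x53 [3]=0x5c (big-endian) → word 0x2eff535c
len [31+:1] = (word>>31) & 0x1 = 0
ver [30+:1] = (word>>30) & 0x1 = 0
flags [28+:2] = (word>>28) & 0x3 = 2
id [13+:15] = (word>>13) & 0x7fff = 30714  ←
addr_hi [8+:5] = (word>>8) & 0x1f = 19
slot [0+:8] = (word>>0) & 0xff = 92
id signed 15b, MSB=1: 30714 - 32768 = -2054

-2054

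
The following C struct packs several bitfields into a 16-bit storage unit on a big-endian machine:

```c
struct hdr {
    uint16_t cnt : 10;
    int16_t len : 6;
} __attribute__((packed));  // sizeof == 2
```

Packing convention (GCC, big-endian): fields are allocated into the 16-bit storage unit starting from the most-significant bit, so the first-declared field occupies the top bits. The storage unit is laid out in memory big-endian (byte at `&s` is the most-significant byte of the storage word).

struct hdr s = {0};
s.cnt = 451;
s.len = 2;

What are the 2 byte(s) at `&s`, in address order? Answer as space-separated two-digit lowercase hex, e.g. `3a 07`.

70 c2

cnt (10b) val=451 bits=0x1c3 at bit 6: 0x70c0
len (6b) val=2 bits=0x2 at bit 0: 0x70c2
word = 0x70c2 → big-endian bytes:
  [0]=0x70  [1]=0xc2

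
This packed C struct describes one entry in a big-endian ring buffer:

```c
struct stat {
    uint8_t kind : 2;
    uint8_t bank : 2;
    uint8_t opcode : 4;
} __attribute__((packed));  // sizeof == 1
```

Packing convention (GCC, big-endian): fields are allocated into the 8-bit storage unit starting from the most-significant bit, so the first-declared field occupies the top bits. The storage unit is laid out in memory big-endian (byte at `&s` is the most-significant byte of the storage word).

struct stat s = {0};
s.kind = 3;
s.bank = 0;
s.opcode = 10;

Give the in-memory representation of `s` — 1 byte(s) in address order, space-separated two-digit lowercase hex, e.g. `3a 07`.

kind:2 = 3 → 0x3 << 6 → word 0xc0
bank:2 = 0 → 0x0 << 4 → word 0xc0
opcode:4 = 10 → 0xa << 0 → word 0xca
word = 0xca → big-endian bytes:
  [0]=0xca

ca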